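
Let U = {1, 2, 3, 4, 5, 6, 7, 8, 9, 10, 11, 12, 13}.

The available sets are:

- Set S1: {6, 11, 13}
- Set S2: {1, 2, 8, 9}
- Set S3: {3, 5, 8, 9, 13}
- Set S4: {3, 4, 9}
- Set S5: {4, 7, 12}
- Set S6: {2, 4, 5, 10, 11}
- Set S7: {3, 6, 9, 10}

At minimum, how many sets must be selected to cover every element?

S1 and S2 and S5 and S6 and S7 together: S1 ∪ S2 ∪ S5 ∪ S6 ∪ S7 = {1, 2, 3, 4, 5, 6, 7, 8, 9, 10, 11, 12, 13} — every element is covered.
No 4 of the 7 sets cover everything (all 35 combinations miss at least one element), so 5 is optimal.

5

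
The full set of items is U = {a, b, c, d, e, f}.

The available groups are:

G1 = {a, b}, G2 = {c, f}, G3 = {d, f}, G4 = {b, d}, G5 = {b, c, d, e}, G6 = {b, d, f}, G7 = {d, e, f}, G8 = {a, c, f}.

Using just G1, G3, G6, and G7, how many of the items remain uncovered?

1

Union of G1, G3, G6, G7 = {a, b, d, e, f}.
Not covered: c — 1 item.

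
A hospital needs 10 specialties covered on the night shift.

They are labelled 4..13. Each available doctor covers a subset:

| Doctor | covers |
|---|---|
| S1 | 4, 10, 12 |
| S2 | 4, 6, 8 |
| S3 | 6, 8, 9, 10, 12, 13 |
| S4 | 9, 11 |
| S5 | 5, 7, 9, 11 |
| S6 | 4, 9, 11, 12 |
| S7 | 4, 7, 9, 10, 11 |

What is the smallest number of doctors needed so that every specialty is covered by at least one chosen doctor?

Take {S2, S3, S5}. Their union is {4, 5, 6, 7, 8, 9, 10, 11, 12, 13}, which is all 10 specialties.
Only S5 contains 5, so S5 is forced; the remaining 6 specialties need at least 2 more doctors (each remaining doctor adds at most 5) — so at least 3 doctors are needed, and 3 is optimal.

3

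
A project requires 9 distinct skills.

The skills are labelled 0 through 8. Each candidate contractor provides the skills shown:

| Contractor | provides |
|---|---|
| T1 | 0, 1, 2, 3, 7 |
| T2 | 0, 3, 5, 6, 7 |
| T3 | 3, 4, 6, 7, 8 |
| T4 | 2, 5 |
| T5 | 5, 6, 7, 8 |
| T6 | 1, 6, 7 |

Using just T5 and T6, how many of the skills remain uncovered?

4

Union of T5, T6 = {1, 5, 6, 7, 8}.
Not covered: 0, 2, 3, 4 — 4 skills.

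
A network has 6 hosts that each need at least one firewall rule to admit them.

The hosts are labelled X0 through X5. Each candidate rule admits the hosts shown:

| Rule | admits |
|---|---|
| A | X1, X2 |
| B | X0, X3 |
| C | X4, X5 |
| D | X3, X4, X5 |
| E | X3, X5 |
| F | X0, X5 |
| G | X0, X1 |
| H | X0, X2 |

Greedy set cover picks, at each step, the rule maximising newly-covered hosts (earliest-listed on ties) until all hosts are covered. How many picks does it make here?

Greedy: pick D (covers 3 new) → pick A (covers 2 new) → pick B (covers 1 new). Total picks: 3.

3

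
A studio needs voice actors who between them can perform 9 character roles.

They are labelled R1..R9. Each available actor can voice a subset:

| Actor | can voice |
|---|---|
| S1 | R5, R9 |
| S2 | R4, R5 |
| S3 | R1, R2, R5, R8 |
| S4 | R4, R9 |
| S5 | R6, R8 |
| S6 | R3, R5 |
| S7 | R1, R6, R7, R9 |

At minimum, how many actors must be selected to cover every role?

S2 and S3 and S6 and S7 together: S2 ∪ S3 ∪ S6 ∪ S7 = {R1, R2, R3, R4, R5, R6, R7, R8, R9} — every role is covered.
No 3 of the 7 actors cover everything (all 35 combinations miss at least one role), so 4 is optimal.

4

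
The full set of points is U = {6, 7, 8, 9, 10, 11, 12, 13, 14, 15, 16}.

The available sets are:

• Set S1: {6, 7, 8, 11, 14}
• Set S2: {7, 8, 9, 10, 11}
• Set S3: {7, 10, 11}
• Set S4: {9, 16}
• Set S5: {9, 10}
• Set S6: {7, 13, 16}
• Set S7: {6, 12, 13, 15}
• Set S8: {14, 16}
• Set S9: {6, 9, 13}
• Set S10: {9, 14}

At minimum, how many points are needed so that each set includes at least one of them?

Take H = {9, 11, 13, 16}. Each listed set contains at least one of these, so H is a hitting set of size 4.
No choice of 3 points meets every set, so 4 is the minimum.

4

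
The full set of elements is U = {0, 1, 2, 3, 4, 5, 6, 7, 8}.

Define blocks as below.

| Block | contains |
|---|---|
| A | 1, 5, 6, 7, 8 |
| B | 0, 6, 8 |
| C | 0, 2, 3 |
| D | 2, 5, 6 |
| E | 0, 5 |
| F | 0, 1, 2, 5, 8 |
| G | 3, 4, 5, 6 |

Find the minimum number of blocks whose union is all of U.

3

Take {A, F, G}. Their union is {0, 1, 2, 3, 4, 5, 6, 7, 8}, which is all 9 elements.
Only G contains 4, so G is forced; the remaining 5 elements need at least 2 more blocks (each remaining block adds at most 4) — so at least 3 blocks are needed, and 3 is optimal.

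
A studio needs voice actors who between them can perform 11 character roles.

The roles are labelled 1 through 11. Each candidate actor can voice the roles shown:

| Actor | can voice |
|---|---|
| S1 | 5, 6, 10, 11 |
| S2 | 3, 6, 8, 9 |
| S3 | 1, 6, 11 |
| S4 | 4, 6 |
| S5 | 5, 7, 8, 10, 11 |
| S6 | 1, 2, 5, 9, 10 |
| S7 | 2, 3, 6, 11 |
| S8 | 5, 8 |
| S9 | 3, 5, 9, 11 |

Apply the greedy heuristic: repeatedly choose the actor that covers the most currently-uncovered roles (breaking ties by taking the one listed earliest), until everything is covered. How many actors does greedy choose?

Greedy: pick S5 (covers 5 new) → pick S2 (covers 3 new) → pick S6 (covers 2 new) → pick S4 (covers 1 new). Total picks: 4.

4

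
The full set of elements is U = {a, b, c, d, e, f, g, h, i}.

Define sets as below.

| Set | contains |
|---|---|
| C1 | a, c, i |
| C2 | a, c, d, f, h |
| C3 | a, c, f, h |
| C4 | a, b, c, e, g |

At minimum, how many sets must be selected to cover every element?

3

C1 and C2 and C4 together: C1 ∪ C2 ∪ C4 = {a, b, c, d, e, f, g, h, i} — every element is covered.
Only C4 contains b, so C4 is forced; the remaining 4 elements need at least 2 more sets (each remaining set adds at most 3) — so at least 3 sets are needed, and 3 is optimal.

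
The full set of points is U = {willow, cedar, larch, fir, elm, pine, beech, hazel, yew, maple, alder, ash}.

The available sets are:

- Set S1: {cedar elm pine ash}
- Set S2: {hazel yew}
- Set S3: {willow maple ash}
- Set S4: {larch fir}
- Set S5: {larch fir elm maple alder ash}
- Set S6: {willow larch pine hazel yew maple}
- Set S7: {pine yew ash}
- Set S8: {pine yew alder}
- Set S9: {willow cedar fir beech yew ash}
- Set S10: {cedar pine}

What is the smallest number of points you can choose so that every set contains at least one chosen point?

4

The 4 points {larch, pine, hazel, ash} hit every set.
The sets S2, S3, S4, S10 are pairwise disjoint, so any hitting set needs a separate point for each — at least 4. Hence 4 is optimal.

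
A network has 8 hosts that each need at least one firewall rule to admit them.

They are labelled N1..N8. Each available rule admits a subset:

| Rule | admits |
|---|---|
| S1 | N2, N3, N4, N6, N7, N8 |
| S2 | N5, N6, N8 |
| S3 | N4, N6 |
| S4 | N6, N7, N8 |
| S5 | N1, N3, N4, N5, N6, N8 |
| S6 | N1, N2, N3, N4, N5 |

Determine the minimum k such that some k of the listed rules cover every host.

2

Take {S4, S6}. Their union is {N1, N2, N3, N4, N5, N6, N7, N8}, which is all 8 hosts.
No single rule has all 8 hosts (the largest, S1, has 6), so 2 is optimal.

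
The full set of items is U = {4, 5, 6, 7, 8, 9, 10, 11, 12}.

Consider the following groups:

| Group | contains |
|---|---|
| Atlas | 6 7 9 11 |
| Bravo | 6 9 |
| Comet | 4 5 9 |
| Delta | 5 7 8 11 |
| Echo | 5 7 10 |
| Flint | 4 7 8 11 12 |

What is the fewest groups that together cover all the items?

3

Bravo and Echo and Flint together: Bravo ∪ Echo ∪ Flint = {4, 5, 6, 7, 8, 9, 10, 11, 12} — every item is covered.
Only Echo contains 10, so Echo is forced; the remaining 6 items need at least 2 more groups (each remaining group adds at most 4) — so at least 3 groups are needed, and 3 is optimal.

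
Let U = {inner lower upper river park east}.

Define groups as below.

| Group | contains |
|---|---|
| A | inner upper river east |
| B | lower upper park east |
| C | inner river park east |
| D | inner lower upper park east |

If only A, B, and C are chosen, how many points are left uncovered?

0

Union of A, B, C = {inner, lower, upper, river, park, east} — that's every point, so 0 are uncovered.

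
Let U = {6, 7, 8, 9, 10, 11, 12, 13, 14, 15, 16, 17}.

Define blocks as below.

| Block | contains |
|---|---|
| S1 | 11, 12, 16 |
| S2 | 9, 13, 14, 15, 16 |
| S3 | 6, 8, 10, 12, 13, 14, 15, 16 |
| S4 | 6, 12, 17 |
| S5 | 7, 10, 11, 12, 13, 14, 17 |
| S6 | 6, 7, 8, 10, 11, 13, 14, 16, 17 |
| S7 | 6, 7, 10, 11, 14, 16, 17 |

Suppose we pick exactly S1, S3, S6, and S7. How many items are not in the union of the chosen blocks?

Union of S1, S3, S6, S7 = {6, 7, 8, 10, 11, 12, 13, 14, 15, 16, 17}.
Not covered: 9 — 1 item.

1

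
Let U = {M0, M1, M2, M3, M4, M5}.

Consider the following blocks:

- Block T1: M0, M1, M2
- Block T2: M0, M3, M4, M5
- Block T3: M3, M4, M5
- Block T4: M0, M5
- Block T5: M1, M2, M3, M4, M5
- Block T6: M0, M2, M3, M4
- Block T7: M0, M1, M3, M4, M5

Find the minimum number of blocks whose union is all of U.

2

Take {T4, T5}. Their union is {M0, M1, M2, M3, M4, M5}, which is all 6 elements.
No single block has all 6 elements (the largest, T5, has 5), so 2 is optimal.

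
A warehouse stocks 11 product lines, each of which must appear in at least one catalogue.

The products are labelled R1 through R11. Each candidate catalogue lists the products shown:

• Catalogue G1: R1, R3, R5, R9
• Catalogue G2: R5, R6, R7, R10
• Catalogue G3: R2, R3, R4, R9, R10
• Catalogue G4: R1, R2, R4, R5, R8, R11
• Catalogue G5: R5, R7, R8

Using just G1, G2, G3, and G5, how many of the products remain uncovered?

Union of G1, G2, G3, G5 = {R1, R2, R3, R4, R5, R6, R7, R8, R9, R10}.
Not covered: R11 — 1 product.

1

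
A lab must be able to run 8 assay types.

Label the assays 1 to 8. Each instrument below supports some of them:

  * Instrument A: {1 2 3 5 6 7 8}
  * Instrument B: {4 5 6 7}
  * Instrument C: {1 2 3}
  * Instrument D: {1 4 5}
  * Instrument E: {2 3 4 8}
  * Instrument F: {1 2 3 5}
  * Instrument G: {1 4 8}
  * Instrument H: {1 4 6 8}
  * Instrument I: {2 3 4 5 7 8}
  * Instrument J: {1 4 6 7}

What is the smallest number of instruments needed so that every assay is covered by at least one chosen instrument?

H and I together: H ∪ I = {1, 2, 3, 4, 5, 6, 7, 8} — every assay is covered.
No single instrument has all 8 assays (the largest, A, has 7), so 2 is optimal.

2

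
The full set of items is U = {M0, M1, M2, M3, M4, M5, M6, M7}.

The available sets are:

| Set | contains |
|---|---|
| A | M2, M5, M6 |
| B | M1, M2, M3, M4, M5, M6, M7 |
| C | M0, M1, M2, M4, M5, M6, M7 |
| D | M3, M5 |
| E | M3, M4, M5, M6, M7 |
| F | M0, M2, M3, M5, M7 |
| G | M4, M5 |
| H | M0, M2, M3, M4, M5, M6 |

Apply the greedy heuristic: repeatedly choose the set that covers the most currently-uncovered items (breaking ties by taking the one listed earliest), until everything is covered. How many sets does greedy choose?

Greedy: pick B (covers 7 new) → pick C (covers 1 new). Total picks: 2.

2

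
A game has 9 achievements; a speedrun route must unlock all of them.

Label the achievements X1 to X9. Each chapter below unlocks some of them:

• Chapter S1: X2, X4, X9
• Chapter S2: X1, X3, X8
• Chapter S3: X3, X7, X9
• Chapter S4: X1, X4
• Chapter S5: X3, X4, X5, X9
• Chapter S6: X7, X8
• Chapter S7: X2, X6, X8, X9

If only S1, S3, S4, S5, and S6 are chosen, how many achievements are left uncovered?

1

Union of S1, S3, S4, S5, S6 = {X1, X2, X3, X4, X5, X7, X8, X9}.
Not covered: X6 — 1 achievement.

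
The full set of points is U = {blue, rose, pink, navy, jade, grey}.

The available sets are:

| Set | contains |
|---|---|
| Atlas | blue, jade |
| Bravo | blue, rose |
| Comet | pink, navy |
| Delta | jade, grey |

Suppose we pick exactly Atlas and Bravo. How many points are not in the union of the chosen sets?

3

Union of Atlas, Bravo = {blue, rose, jade}.
Not covered: pink, navy, grey — 3 points.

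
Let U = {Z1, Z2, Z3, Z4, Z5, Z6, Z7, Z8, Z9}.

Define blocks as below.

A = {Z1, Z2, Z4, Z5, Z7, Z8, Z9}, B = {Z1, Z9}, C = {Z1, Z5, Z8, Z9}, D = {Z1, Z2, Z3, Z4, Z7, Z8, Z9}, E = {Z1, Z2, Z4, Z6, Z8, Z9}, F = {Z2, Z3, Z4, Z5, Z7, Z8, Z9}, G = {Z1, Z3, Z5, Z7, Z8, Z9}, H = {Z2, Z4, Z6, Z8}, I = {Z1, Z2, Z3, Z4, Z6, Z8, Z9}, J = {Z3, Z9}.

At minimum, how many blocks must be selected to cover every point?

2

A and I together: A ∪ I = {Z1, Z2, Z3, Z4, Z5, Z6, Z7, Z8, Z9} — every point is covered.
No single block has all 9 points (the largest, A, has 7), so 2 is optimal.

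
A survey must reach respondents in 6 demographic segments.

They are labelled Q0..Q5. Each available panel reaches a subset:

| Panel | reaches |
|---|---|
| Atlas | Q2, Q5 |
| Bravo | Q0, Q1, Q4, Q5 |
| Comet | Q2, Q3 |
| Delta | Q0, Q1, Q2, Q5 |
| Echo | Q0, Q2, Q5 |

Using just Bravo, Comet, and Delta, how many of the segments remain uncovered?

Union of Bravo, Comet, Delta = {Q0, Q1, Q2, Q3, Q4, Q5} — that's every segment, so 0 are uncovered.

0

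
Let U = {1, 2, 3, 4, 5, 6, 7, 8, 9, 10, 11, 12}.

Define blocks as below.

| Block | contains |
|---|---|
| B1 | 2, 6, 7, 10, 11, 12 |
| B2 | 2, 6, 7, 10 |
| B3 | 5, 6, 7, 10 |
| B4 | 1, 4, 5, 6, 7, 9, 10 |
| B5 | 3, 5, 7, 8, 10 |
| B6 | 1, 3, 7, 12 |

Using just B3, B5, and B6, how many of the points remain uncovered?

4

Union of B3, B5, B6 = {1, 3, 5, 6, 7, 8, 10, 12}.
Not covered: 2, 4, 9, 11 — 4 points.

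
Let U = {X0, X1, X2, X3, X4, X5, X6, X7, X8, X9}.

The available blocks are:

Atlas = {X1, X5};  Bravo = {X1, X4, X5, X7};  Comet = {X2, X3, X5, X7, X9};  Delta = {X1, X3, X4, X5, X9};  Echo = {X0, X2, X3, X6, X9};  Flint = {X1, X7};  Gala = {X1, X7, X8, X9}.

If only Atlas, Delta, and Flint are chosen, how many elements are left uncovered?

Union of Atlas, Delta, Flint = {X1, X3, X4, X5, X7, X9}.
Not covered: X0, X2, X6, X8 — 4 elements.

4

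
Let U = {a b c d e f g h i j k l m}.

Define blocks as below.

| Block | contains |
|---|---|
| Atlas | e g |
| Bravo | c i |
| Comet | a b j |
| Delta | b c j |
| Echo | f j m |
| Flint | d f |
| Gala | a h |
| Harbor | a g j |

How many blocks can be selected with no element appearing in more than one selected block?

4

Atlas, Bravo, Comet, Flint are pairwise disjoint (Atlas={e,g}; Bravo={c,i}; Comet={a,b,j}; Flint={d,f}).
Every remaining block overlaps one of these, and no 5 of the listed blocks are pairwise disjoint, so 4 is the maximum.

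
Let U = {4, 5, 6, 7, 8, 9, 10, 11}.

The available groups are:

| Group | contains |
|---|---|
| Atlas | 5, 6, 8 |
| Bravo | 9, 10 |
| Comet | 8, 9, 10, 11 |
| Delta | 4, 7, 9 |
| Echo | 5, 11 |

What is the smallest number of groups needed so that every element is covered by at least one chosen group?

Take {Atlas, Comet, Delta}. Their union is {4, 5, 6, 7, 8, 9, 10, 11}, which is all 8 elements.
Only Delta contains 4, so Delta is forced; the remaining 5 elements need at least 2 more groups (each remaining group adds at most 3) — so at least 3 groups are needed, and 3 is optimal.

3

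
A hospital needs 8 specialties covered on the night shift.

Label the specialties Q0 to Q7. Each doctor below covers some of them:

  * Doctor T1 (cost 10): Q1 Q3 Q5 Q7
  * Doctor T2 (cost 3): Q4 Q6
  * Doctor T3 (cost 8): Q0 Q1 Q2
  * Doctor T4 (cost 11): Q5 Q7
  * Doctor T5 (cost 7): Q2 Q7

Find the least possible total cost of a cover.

T1, T2, T3 together cover every specialty (T1 ∪ T2 ∪ T3 = {Q0, Q1, Q2, Q3, Q4, Q5, Q6, Q7}); total cost 10 + 3 + 8 = 21.
No covering selection has total cost below 21.

21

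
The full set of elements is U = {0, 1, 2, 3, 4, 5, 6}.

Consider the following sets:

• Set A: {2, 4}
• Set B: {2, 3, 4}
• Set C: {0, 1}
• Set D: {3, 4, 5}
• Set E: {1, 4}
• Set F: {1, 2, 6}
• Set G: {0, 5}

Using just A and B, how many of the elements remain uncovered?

4

Union of A, B = {2, 3, 4}.
Not covered: 0, 1, 5, 6 — 4 elements.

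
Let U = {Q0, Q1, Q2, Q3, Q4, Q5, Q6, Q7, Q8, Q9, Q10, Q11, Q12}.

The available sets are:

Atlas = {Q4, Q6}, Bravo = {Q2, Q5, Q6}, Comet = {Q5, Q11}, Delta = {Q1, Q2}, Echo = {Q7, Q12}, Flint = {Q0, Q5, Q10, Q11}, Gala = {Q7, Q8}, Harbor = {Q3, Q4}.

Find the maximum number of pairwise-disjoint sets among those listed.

4

Comet, Delta, Gala, Harbor are pairwise disjoint (Comet={Q5,Q11}; Delta={Q1,Q2}; Gala={Q7,Q8}; Harbor={Q3,Q4}).
Every remaining set overlaps one of these, and no 5 of the listed sets are pairwise disjoint, so 4 is the maximum.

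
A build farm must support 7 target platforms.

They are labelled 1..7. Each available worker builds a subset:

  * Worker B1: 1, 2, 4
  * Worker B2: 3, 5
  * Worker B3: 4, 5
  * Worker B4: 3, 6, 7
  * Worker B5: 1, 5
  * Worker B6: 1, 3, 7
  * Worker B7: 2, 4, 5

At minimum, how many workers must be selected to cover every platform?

3

Take {B1, B4, B5}. Their union is {1, 2, 3, 4, 5, 6, 7}, which is all 7 platforms.
Each worker has at most 3 platforms, and 2·3 = 6 < 7 — so at least 3 workers are needed, and 3 is optimal.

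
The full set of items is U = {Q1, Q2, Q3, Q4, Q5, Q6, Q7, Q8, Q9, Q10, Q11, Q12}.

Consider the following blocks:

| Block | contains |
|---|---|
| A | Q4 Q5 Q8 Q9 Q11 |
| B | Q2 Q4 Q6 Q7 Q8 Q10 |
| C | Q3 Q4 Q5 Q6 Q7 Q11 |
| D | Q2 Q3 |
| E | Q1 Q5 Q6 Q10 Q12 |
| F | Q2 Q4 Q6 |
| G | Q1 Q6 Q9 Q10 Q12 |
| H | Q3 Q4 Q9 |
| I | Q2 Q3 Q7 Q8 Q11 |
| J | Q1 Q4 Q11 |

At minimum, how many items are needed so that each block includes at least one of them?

The 3 items {Q2, Q4, Q12} hit every block.
No choice of 2 items meets every block, so 3 is the minimum.

3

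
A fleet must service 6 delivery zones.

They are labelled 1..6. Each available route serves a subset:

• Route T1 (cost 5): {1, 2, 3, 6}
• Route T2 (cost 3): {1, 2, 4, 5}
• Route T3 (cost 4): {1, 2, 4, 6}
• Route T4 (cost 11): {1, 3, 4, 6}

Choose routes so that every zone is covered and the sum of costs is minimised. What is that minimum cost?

T1, T2 together cover every zone (T1 ∪ T2 = {1, 2, 3, 4, 5, 6}); total cost 5 + 3 = 8.
No covering selection has total cost below 8.

8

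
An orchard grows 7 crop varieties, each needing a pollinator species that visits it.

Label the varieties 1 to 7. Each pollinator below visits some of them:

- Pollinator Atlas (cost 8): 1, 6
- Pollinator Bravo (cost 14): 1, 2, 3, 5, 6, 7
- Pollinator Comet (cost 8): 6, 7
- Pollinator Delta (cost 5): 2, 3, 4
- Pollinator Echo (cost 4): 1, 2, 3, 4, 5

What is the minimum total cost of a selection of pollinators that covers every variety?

12

Comet, Echo together cover every variety (Comet ∪ Echo = {1, 2, 3, 4, 5, 6, 7}); total cost 8 + 4 = 12.
No covering selection has total cost below 12.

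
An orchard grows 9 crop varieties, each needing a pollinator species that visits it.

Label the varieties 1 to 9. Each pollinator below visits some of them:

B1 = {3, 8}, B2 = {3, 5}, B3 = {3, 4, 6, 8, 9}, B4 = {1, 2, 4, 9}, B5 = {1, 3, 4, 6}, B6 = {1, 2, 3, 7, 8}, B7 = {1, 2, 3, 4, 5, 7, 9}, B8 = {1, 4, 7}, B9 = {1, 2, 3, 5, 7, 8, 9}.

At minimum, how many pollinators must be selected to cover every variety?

Take {B3, B7}. Their union is {1, 2, 3, 4, 5, 6, 7, 8, 9}, which is all 9 varieties.
No single pollinator has all 9 varieties (the largest, B7, has 7), so 2 is optimal.

2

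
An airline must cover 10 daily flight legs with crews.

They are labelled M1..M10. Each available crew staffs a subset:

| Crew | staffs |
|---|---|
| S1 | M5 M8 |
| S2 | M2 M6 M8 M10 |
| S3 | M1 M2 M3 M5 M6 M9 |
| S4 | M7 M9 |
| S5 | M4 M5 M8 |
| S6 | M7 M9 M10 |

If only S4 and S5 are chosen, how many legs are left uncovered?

Union of S4, S5 = {M4, M5, M7, M8, M9}.
Not covered: M1, M2, M3, M6, M10 — 5 legs.

5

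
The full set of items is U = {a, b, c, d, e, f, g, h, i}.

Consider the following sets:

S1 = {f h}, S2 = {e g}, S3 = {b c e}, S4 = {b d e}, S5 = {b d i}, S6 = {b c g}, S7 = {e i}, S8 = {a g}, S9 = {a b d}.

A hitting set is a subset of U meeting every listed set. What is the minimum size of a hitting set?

The 4 items {d, e, g, h} hit every set.
No choice of 3 items meets every set, so 4 is the minimum.

4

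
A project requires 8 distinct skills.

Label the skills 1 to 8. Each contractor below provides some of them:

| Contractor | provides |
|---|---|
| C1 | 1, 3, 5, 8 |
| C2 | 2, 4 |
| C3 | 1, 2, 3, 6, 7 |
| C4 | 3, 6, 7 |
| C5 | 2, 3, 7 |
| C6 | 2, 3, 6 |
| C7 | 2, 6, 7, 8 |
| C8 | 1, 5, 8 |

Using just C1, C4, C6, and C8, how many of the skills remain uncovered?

1

Union of C1, C4, C6, C8 = {1, 2, 3, 5, 6, 7, 8}.
Not covered: 4 — 1 skill.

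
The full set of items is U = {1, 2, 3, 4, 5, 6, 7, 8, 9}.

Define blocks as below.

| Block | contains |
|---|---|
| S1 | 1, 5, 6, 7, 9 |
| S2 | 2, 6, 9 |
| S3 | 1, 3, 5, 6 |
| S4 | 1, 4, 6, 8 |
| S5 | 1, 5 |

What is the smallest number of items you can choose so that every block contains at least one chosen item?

H = {5, 6} meets every block (each contains at least one member of H), and |H| = 2.
The blocks S2, S5 are pairwise disjoint, so any hitting set needs a separate item for each — at least 2. Hence 2 is optimal.

2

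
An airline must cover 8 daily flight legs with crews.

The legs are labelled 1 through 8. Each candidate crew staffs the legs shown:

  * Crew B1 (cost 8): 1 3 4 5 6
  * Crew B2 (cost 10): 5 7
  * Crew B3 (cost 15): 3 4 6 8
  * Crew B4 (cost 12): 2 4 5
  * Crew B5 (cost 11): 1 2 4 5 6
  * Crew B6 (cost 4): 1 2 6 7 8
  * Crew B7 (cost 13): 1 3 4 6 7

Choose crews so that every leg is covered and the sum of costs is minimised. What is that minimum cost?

12

B1, B6 together cover every leg (B1 ∪ B6 = {1, 2, 3, 4, 5, 6, 7, 8}); total cost 8 + 4 = 12.
No covering selection has total cost below 12.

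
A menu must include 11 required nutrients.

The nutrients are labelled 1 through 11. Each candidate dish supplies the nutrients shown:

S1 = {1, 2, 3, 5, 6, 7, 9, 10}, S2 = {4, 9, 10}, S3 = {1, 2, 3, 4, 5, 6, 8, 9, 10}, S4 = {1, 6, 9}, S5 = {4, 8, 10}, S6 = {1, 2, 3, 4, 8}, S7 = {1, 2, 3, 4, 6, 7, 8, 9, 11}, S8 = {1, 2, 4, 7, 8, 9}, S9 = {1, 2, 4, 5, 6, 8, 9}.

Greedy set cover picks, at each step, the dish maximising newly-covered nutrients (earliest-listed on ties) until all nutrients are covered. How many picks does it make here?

2

Greedy: pick S3 (covers 9 new) → pick S7 (covers 2 new). Total picks: 2.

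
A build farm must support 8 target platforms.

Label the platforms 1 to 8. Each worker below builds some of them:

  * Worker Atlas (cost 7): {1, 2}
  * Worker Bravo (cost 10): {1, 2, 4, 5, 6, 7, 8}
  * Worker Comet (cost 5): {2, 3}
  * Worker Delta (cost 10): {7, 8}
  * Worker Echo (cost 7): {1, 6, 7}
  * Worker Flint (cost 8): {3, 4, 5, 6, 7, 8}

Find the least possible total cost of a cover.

15

Atlas, Flint together cover every platform (Atlas ∪ Flint = {1, 2, 3, 4, 5, 6, 7, 8}); total cost 7 + 8 = 15.
No covering selection has total cost below 15.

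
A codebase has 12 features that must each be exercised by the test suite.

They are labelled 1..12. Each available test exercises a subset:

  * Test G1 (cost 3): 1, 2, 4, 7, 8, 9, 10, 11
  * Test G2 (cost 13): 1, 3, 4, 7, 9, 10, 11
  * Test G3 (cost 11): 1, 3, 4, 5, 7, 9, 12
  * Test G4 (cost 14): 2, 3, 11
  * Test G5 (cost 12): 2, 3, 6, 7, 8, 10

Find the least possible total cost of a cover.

26

G1, G3, G5 together cover every feature (G1 ∪ G3 ∪ G5 = {1, 2, 3, 4, 5, 6, 7, 8, 9, 10, 11, 12}); total cost 3 + 11 + 12 = 26.
No covering selection has total cost below 26.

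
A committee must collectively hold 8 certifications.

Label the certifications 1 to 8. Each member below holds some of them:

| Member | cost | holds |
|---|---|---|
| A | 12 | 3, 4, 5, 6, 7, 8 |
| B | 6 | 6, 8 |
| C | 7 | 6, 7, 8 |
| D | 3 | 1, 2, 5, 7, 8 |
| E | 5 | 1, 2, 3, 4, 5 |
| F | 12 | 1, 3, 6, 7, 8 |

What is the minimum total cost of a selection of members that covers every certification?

C, E together cover every certification (C ∪ E = {1, 2, 3, 4, 5, 6, 7, 8}); total cost 7 + 5 = 12.
The greedy pick D, E, B costs 14; no covering selection beats 12.

12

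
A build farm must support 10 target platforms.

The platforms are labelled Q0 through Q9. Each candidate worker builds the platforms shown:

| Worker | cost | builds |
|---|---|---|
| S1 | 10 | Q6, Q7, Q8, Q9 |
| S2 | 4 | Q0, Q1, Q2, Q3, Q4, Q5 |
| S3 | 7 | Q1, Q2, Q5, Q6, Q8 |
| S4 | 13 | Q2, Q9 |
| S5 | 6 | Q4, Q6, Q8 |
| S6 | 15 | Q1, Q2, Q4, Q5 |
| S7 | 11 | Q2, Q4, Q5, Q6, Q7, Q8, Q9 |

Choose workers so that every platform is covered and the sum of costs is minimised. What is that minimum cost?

14

S1, S2 together cover every platform (S1 ∪ S2 = {Q0, Q1, Q2, Q3, Q4, Q5, Q6, Q7, Q8, Q9}); total cost 10 + 4 = 14.
No covering selection has total cost below 14.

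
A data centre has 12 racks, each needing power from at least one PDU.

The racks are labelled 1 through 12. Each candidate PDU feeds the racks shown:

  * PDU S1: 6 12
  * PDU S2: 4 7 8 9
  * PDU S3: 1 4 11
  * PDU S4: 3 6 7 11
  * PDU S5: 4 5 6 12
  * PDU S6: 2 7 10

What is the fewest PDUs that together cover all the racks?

5

Take {S2, S3, S4, S5, S6}. Their union is {1, 2, 3, 4, 5, 6, 7, 8, 9, 10, 11, 12}, which is all 12 racks.
No 4 of the 6 PDUs cover everything (all 15 combinations miss at least one rack), so 5 is optimal.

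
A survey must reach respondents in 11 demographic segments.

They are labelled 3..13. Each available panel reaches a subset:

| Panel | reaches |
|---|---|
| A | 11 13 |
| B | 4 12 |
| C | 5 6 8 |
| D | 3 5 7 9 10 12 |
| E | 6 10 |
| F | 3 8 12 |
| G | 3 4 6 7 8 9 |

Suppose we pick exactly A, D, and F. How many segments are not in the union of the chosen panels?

Union of A, D, F = {3, 5, 7, 8, 9, 10, 11, 12, 13}.
Not covered: 4, 6 — 2 segments.

2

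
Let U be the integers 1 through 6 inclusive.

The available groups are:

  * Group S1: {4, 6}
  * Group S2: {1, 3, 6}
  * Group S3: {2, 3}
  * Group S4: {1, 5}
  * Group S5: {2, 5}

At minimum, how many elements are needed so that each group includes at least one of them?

H = {1, 2, 4} meets every group (each contains at least one member of H), and |H| = 3.
The groups S1, S3, S4 are pairwise disjoint, so any hitting set needs a separate element for each — at least 3. Hence 3 is optimal.

3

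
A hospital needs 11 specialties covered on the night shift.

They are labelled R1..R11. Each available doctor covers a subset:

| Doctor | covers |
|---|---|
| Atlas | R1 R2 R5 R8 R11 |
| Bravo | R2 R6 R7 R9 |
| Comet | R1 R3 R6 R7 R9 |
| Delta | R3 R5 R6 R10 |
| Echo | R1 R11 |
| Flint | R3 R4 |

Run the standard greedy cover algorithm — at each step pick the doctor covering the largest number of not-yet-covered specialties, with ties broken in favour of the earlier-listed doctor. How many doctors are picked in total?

Greedy: pick Atlas (covers 5 new) → pick Comet (covers 4 new) → pick Delta (covers 1 new) → pick Flint (covers 1 new). Total picks: 4.

4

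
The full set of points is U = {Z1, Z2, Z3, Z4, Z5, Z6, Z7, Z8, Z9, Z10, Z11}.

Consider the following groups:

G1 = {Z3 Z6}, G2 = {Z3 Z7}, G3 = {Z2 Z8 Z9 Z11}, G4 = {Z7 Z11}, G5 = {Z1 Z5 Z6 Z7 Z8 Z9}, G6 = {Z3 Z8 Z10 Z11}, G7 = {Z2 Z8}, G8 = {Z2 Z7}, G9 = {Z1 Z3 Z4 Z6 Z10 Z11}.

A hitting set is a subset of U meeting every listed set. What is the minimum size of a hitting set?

The 3 points {Z3, Z7, Z8} hit every group.
The groups G1, G4, G7 are pairwise disjoint, so any hitting set needs a separate point for each — at least 3. Hence 3 is optimal.

3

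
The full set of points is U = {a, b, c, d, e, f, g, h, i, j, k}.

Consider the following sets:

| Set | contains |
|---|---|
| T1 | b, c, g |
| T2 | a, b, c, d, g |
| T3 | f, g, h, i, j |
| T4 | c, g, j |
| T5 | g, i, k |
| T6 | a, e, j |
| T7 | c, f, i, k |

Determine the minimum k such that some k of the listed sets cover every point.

T2, T3, T5, and T6 cover everything between them: the union {a, b, c, d, e, f, g, h, i, j, k} is all of U.
No 3 of the 7 sets cover everything (all 35 combinations miss at least one point), so 4 is optimal.

4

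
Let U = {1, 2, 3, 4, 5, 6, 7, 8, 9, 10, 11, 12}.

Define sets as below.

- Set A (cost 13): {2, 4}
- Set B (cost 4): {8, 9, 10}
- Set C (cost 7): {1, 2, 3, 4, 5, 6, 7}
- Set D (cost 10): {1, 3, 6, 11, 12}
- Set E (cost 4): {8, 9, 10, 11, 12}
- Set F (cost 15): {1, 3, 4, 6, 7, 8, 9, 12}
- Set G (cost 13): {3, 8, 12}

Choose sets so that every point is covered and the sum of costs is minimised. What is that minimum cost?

11

C, E together cover every point (C ∪ E = {1, 2, 3, 4, 5, 6, 7, 8, 9, 10, 11, 12}); total cost 7 + 4 = 11.
No covering selection has total cost below 11.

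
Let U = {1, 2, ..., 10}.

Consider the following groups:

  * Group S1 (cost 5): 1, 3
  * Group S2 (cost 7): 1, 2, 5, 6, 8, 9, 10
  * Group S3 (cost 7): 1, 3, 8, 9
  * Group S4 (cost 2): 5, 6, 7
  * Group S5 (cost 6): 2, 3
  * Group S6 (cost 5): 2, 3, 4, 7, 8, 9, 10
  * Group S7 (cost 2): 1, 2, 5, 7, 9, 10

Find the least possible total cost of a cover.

S4, S6, S7 together cover every element (S4 ∪ S6 ∪ S7 = {1, 2, 3, 4, 5, 6, 7, 8, 9, 10}); total cost 2 + 5 + 2 = 9.
No covering selection has total cost below 9.

9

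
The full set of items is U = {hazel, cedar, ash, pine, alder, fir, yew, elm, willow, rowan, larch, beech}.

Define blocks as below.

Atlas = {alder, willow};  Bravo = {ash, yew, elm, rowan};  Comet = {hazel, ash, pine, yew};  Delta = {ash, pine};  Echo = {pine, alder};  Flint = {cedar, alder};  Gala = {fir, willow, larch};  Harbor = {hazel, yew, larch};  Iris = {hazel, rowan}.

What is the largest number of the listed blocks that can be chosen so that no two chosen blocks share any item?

Delta, Flint, Gala, Iris are pairwise disjoint (Delta={ash,pine}; Flint={cedar,alder}; Gala={fir,willow,larch}; Iris={hazel,rowan}).
Every remaining block overlaps one of these, and no 5 of the listed blocks are pairwise disjoint, so 4 is the maximum.

4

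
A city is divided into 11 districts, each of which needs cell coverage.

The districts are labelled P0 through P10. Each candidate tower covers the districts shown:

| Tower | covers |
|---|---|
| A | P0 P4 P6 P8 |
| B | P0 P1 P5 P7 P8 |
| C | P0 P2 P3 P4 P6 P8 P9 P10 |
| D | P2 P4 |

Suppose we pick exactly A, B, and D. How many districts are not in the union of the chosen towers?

Union of A, B, D = {P0, P1, P2, P4, P5, P6, P7, P8}.
Not covered: P3, P9, P10 — 3 districts.

3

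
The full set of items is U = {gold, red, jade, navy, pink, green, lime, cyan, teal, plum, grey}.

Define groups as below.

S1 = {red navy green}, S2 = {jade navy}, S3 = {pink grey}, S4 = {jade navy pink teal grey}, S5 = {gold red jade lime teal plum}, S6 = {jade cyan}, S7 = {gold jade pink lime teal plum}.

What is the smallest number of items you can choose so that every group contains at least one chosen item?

3

H = {jade, navy, grey} meets every group (each contains at least one member of H), and |H| = 3.
The groups S1, S3, S6 are pairwise disjoint, so any hitting set needs a separate item for each — at least 3. Hence 3 is optimal.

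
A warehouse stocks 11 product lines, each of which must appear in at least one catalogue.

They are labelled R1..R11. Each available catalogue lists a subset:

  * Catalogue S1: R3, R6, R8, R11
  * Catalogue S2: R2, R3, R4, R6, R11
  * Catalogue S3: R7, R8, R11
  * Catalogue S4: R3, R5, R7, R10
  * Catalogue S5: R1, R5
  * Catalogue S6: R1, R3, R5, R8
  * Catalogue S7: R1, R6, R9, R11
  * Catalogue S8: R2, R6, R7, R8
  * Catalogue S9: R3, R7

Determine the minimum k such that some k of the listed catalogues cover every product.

Take {S2, S4, S7, S8}. Their union is {R1, R2, R3, R4, R5, R6, R7, R8, R9, R10, R11}, which is all 11 products.
No 3 of the 9 catalogues cover everything (all 84 combinations miss at least one product), so 4 is optimal.

4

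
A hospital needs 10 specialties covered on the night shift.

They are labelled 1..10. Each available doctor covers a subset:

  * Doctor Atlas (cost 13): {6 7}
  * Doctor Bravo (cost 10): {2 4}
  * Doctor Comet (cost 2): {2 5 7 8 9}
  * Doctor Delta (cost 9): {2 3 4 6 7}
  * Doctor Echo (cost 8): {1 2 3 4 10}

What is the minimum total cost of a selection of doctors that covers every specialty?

19

Comet, Delta, Echo together cover every specialty (Comet ∪ Delta ∪ Echo = {1, 2, 3, 4, 5, 6, 7, 8, 9, 10}); total cost 2 + 9 + 8 = 19.
No covering selection has total cost below 19.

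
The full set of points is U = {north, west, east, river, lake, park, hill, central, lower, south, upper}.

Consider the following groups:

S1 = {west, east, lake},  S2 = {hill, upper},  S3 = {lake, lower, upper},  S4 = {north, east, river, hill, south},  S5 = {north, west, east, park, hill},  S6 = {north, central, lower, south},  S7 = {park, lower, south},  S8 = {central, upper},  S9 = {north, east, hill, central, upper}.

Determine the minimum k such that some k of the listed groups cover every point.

Take {S3, S4, S5, S8}. Their union is {north, west, east, river, lake, park, hill, central, lower, south, upper}, which is all 11 points.
No 3 of the 9 groups cover everything (all 84 combinations miss at least one point), so 4 is optimal.

4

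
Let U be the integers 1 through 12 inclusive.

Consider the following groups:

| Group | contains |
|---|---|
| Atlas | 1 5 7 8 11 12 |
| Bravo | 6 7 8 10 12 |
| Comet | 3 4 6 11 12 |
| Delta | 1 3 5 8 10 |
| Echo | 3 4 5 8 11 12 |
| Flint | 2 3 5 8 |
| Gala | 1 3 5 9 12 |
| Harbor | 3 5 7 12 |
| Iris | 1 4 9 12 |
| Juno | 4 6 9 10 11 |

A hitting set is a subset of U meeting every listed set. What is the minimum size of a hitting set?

H = {3, 10, 12} meets every group (each contains at least one member of H), and |H| = 3.
No choice of 2 items meets every group, so 3 is the minimum.

3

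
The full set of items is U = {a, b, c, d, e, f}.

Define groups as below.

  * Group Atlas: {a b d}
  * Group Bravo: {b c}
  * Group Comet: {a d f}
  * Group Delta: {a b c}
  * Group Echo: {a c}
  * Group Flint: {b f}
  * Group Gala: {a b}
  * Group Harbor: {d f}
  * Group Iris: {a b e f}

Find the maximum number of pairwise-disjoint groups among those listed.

Bravo, Comet are pairwise disjoint (Bravo={b,c}; Comet={a,d,f}).
Every remaining group overlaps one of these, and no 3 of the listed groups are pairwise disjoint, so 2 is the maximum.

2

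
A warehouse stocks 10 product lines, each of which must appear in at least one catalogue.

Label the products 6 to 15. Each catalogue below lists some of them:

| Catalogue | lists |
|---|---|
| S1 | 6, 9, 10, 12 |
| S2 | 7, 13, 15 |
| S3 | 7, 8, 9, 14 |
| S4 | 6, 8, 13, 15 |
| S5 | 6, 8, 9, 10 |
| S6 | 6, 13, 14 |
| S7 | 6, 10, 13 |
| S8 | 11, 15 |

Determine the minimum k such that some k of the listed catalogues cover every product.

Take {S1, S3, S7, S8}. Their union is {6, 7, 8, 9, 10, 11, 12, 13, 14, 15}, which is all 10 products.
No 3 of the 8 catalogues cover everything (all 56 combinations miss at least one product), so 4 is optimal.

4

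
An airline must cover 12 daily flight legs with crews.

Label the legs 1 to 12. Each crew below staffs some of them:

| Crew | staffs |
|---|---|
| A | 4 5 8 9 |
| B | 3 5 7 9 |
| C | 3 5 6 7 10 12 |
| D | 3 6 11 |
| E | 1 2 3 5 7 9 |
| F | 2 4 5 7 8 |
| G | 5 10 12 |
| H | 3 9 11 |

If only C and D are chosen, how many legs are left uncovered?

Union of C, D = {3, 5, 6, 7, 10, 11, 12}.
Not covered: 1, 2, 4, 8, 9 — 5 legs.

5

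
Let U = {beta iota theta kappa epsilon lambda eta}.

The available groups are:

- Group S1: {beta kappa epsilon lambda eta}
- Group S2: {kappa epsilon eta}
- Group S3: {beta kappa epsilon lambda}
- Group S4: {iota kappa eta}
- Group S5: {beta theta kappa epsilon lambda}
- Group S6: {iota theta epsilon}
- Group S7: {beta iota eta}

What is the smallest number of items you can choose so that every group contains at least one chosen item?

2

Take H = {iota, kappa}. Each listed group contains at least one of these, so H is a hitting set of size 2.
No single item lies in every group, so at least 2 are needed and 2 is optimal.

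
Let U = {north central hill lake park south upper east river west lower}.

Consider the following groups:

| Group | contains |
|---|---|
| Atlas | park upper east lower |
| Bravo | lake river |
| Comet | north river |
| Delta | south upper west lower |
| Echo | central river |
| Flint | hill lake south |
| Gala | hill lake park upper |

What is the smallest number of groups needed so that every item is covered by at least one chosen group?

Take {Atlas, Comet, Delta, Echo, Gala}. Their union is {north, central, hill, lake, park, south, upper, east, river, west, lower}, which is all 11 items.
No 4 of the 7 groups cover everything (all 35 combinations miss at least one item), so 5 is optimal.

5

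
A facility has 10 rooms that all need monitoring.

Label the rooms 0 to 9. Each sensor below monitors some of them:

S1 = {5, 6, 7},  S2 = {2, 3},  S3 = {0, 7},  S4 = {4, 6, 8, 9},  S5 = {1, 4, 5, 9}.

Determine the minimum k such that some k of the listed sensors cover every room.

4

S2 and S3 and S4 and S5 together: S2 ∪ S3 ∪ S4 ∪ S5 = {0, 1, 2, 3, 4, 5, 6, 7, 8, 9} — every room is covered.
Only S5 contains 1, so S5 is forced; the remaining 6 rooms need at least 3 more sensors (each remaining sensor adds at most 2) — so at least 4 sensors are needed, and 4 is optimal.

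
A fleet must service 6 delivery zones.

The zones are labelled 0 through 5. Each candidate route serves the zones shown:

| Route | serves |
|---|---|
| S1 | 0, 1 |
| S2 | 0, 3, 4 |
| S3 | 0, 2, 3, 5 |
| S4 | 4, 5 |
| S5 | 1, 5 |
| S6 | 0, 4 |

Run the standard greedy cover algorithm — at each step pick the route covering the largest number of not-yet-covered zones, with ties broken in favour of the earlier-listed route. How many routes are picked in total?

Greedy: pick S3 (covers 4 new) → pick S1 (covers 1 new) → pick S2 (covers 1 new). Total picks: 3.

3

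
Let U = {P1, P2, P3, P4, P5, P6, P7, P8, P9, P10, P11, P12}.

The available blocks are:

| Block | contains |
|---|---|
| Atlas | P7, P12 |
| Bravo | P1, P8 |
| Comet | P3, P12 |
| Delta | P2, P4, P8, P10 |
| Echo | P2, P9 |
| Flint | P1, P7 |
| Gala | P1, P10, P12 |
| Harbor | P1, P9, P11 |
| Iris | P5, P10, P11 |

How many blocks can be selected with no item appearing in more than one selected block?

4

Atlas, Bravo, Echo, Iris are pairwise disjoint (Atlas={P7,P12}; Bravo={P1,P8}; Echo={P2,P9}; Iris={P5,P10,P11}).
Every remaining block overlaps one of these, and no 5 of the listed blocks are pairwise disjoint, so 4 is the maximum.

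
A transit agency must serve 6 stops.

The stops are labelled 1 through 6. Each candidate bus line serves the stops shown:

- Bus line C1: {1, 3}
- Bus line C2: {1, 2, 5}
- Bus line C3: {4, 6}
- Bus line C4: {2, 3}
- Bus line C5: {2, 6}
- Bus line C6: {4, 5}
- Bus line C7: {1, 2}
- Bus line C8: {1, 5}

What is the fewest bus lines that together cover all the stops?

3

C2 and C3 and C4 together: C2 ∪ C3 ∪ C4 = {1, 2, 3, 4, 5, 6} — every stop is covered.
No 2 of the 8 bus lines cover everything (all 28 combinations miss at least one stop), so 3 is optimal.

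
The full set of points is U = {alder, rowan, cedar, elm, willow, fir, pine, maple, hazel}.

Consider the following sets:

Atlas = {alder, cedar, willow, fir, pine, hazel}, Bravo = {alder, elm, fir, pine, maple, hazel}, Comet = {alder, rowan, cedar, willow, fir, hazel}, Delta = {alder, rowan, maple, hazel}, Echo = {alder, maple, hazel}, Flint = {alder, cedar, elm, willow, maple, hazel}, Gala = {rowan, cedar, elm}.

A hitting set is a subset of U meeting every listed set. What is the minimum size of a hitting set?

2

The 2 points {cedar, maple} hit every set.
The sets Echo, Gala are pairwise disjoint, so any hitting set needs a separate point for each — at least 2. Hence 2 is optimal.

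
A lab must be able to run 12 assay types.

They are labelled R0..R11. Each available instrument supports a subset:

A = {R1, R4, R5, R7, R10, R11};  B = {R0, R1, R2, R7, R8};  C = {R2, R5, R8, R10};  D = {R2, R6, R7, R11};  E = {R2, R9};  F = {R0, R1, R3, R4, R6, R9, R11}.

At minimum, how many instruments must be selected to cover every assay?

3

A and C and F together: A ∪ C ∪ F = {R0, R1, R2, R3, R4, R5, R6, R7, R8, R9, R10, R11} — every assay is covered.
Only F contains R3, so F is forced; the remaining 5 assays need at least 2 more instruments (each remaining instrument adds at most 4) — so at least 3 instruments are needed, and 3 is optimal.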